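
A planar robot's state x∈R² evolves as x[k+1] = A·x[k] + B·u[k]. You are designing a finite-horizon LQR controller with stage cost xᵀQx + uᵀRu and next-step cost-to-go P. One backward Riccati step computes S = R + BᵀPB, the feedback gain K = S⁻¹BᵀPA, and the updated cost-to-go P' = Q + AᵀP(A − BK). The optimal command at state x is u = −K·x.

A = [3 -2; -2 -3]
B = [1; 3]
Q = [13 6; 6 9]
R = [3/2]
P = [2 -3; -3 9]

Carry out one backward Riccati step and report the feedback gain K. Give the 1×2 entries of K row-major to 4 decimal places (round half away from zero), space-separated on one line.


-1.0376 -0.8722

BᵀP = [-7.0000 24.0000]
S = R + BᵀPB = [3/2] + [65.0000] = [66.5000]
BᵀPA = [-69.0000 -58.0000]
K = S⁻¹·BᵀPA = [-1.0376 -0.8722]
A−BK = [4.0376 -1.1278; 1.1128 -0.3835]
AᵀP(A−BK) = [18.4060 -3.1805; -3.1805 2.4135]
P' = Q + AᵀP(A−BK) = [31.4060 2.8195; 2.8195 11.4135]
tr(P') = 42.8195


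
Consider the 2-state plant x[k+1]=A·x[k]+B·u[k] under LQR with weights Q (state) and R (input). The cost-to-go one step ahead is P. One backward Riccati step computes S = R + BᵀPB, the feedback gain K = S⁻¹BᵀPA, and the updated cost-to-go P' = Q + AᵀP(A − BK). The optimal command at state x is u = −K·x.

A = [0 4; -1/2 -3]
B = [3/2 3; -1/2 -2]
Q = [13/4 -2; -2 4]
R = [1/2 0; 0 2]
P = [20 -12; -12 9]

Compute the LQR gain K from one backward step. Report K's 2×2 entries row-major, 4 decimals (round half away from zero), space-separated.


BᵀP = [36.0000 -22.5000; 84.0000 -54.0000]
S = R + BᵀPB = [1/2 0; 0 2] + [65.2500 153.0000; 153.0000 360.0000] = [65.7500 153.0000; 153.0000 362.0000]
BᵀPA = [11.2500 211.5000; 27.0000 498.0000]
K = S⁻¹·BᵀPA = [-0.1490 0.9401; 0.1376 0.9783]
A−BK = [-0.1892 -0.3452; -0.2994 -0.5732]
AᵀP(A−BK) = [0.2121 0.5083; 0.5083 2.9478]
P' = Q + AᵀP(A−BK) = [3.4621 -1.4917; -1.4917 6.9478]
tr(P') = 10.4099

-0.1490 0.9401 0.1376 0.9783


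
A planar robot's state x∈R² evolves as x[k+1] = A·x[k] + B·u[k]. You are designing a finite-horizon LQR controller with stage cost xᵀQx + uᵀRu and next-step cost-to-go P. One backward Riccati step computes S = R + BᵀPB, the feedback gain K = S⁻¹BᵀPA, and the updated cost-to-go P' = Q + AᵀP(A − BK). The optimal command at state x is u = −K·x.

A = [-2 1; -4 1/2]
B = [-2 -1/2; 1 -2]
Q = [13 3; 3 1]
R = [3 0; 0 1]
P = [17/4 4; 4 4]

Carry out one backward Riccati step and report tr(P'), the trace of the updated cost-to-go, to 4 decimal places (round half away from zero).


BᵀP = [-4.5000 -4.0000; -10.1250 -10.0000]
S = R + BᵀPB = [3 0; 0 1] + [5.0000 10.2500; 10.2500 25.0625] = [8.0000 10.2500; 10.2500 26.0625]
BᵀPA = [25.0000 -6.5000; 60.2500 -15.1250]
K = S⁻¹·BᵀPA = [0.3287 -0.1390; 2.1825 -0.5257]
A−BK = [-0.2514 0.4592; 0.0363 -0.4124]
AᵀP(A−BK) = [5.2882 -1.3535; -1.3535 0.3958]
P' = Q + AᵀP(A−BK) = [18.2882 1.6465; 1.6465 1.3958]
tr(P') = 19.6840

19.6840


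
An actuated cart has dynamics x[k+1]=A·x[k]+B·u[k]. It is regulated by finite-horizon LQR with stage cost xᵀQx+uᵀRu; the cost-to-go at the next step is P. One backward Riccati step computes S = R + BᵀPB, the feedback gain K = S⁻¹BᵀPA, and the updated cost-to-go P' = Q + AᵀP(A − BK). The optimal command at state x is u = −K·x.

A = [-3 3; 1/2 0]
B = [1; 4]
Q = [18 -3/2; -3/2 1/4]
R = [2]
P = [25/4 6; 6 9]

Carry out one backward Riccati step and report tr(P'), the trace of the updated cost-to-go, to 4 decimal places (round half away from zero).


BᵀP = [30.2500 42.0000]
S = R + BᵀPB = [2] + [198.2500] = [200.2500]
BᵀPA = [-69.7500 90.7500]
K = S⁻¹·BᵀPA = [-0.3483 0.4532]
A−BK = [-2.6517 2.5468; 1.8933 -1.8127]
AᵀP(A−BK) = [16.2051 -15.6404; -15.6404 15.1236]
P' = Q + AᵀP(A−BK) = [34.2051 -17.1404; -17.1404 15.3736]
tr(P') = 49.5787

49.5787


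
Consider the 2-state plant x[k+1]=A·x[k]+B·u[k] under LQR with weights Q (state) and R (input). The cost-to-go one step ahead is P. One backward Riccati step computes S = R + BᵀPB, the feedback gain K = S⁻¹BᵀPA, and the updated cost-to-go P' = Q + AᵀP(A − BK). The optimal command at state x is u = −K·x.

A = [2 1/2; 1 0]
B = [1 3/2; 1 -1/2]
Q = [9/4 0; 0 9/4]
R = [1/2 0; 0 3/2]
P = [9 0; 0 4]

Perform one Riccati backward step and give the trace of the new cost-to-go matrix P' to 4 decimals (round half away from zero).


BᵀP = [9.0000 4.0000; 13.5000 -2.0000]
S = R + BᵀPB = [1/2 0; 0 3/2] + [13.0000 11.5000; 11.5000 21.2500] = [13.5000 11.5000; 11.5000 22.7500]
BᵀPA = [22.0000 4.5000; 25.0000 6.7500]
K = S⁻¹·BᵀPA = [1.2180 0.1415; 0.4832 0.2252]
A−BK = [0.0572 0.0207; 0.0236 -0.0289]
AᵀP(A−BK) = [1.1237 0.2573; 0.2573 0.0933]
P' = Q + AᵀP(A−BK) = [3.3737 0.2573; 0.2573 2.3433]
tr(P') = 5.7169

5.7169


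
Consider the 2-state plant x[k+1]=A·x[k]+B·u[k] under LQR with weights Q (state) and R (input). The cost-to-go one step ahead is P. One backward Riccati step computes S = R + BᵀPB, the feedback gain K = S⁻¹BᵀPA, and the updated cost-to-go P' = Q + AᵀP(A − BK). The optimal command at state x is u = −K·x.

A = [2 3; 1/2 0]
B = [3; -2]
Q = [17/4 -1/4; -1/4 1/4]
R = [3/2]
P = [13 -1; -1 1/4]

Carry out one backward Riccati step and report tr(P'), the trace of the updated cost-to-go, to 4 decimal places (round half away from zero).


7.5392

BᵀP = [41.0000 -3.5000]
S = R + BᵀPB = [3/2] + [130.0000] = [131.5000]
BᵀPA = [80.2500 123.0000]
K = S⁻¹·BᵀPA = [0.6103 0.9354]
A−BK = [0.1692 0.1939; 1.7205 1.8707]
AᵀP(A−BK) = [1.0886 1.4373; 1.4373 1.9506]
P' = Q + AᵀP(A−BK) = [5.3386 1.1873; 1.1873 2.2006]
tr(P') = 7.5392


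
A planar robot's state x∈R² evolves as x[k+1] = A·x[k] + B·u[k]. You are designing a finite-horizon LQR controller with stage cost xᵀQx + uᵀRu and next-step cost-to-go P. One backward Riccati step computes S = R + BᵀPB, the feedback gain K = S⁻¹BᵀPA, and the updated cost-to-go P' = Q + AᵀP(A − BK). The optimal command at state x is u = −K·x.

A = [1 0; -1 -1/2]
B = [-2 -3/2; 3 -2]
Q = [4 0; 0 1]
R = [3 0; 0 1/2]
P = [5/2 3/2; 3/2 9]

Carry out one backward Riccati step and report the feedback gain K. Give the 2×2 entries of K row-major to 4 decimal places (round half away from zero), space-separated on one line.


-0.3719 -0.0817 -0.0796 0.1225

BᵀP = [-0.5000 24.0000; -6.7500 -20.2500]
S = R + BᵀPB = [3 0; 0 1/2] + [73.0000 -47.2500; -47.2500 50.6250] = [76.0000 -47.2500; -47.2500 51.1250]
BᵀPA = [-24.5000 -12.0000; 13.5000 10.1250]
K = S⁻¹·BᵀPA = [-0.3719 -0.0817; -0.0796 0.1225]
A−BK = [0.1368 0.0203; -0.0436 -0.0098]
AᵀP(A−BK) = [0.4641 0.0938; 0.0938 0.0288]
P' = Q + AᵀP(A−BK) = [4.4641 0.0938; 0.0938 1.0288]
tr(P') = 5.4929


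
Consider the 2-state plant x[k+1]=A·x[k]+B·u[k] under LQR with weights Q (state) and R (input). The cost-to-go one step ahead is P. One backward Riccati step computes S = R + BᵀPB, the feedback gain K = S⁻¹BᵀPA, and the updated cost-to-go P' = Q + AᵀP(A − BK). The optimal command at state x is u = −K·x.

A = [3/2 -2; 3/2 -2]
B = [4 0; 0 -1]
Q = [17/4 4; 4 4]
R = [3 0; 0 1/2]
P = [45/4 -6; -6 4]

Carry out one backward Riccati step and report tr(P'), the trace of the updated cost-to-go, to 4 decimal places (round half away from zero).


BᵀP = [45.0000 -24.0000; 6.0000 -4.0000]
S = R + BᵀPB = [3 0; 0 1/2] + [180.0000 24.0000; 24.0000 4.0000] = [183.0000 24.0000; 24.0000 4.5000]
BᵀPA = [31.5000 -42.0000; 3.0000 -4.0000]
K = S⁻¹·BᵀPA = [0.2818 -0.3758; -0.8364 1.1152]
A−BK = [0.3727 -0.4970; 0.6636 -0.8848]
AᵀP(A−BK) = [0.9443 -1.2591; -1.2591 1.6788]
P' = Q + AᵀP(A−BK) = [5.1943 2.7409; 2.7409 5.6788]
tr(P') = 10.8731

10.8731


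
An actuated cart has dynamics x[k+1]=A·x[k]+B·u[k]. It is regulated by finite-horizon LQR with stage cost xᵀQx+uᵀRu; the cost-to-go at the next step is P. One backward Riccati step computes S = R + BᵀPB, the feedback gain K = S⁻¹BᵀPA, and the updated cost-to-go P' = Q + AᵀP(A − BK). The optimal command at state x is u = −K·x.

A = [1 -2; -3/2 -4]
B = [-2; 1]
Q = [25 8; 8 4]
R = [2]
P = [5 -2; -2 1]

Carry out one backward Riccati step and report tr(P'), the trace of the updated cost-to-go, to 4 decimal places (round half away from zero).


33.4677

BᵀP = [-12.0000 5.0000]
S = R + BᵀPB = [2] + [29.0000] = [31.0000]
BᵀPA = [-19.5000 4.0000]
K = S⁻¹·BᵀPA = [-0.6290 0.1290]
A−BK = [-0.2581 -1.7419; -0.8710 -4.1290]
AᵀP(A−BK) = [0.9839 0.5161; 0.5161 3.4839]
P' = Q + AᵀP(A−BK) = [25.9839 8.5161; 8.5161 7.4839]
tr(P') = 33.4677


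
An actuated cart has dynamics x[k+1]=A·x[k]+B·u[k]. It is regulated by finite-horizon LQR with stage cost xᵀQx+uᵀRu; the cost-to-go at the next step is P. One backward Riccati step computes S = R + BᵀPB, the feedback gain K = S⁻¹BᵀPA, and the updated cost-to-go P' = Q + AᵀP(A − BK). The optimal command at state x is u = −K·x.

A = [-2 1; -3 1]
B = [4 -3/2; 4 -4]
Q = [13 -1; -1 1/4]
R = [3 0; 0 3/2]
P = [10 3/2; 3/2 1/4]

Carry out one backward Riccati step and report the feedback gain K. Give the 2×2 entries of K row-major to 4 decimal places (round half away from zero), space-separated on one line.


BᵀP = [46.0000 7.0000; -21.0000 -3.2500]
S = R + BᵀPB = [3 0; 0 3/2] + [212.0000 -97.0000; -97.0000 44.5000] = [215.0000 -97.0000; -97.0000 46.0000]
BᵀPA = [-113.0000 53.0000; 51.7500 -24.2500]
K = S⁻¹·BᵀPA = [-0.3706 0.1783; 0.3436 -0.1512]
A−BK = [-0.0023 0.0600; -0.1435 -0.3181]
AᵀP(A−BK) = [0.5952 -0.2779; -0.2779 0.1337]
P' = Q + AᵀP(A−BK) = [13.5952 -1.2779; -1.2779 0.3837]
tr(P') = 13.9790

-0.3706 0.1783 0.3436 -0.1512


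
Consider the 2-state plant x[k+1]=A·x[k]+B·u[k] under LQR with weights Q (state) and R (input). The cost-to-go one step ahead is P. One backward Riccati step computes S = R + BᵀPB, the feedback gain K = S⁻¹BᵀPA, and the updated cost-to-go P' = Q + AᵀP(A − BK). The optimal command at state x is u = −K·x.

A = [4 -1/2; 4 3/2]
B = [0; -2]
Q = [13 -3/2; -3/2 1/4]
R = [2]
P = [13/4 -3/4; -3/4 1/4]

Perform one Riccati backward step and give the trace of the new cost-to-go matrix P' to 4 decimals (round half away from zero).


41.6667

BᵀP = [1.5000 -0.5000]
S = R + BᵀPB = [2] + [1.0000] = [3.0000]
BᵀPA = [4.0000 -1.5000]
K = S⁻¹·BᵀPA = [1.3333 -0.5000]
A−BK = [4.0000 -0.5000; 6.6667 0.5000]
AᵀP(A−BK) = [26.6667 -6.0000; -6.0000 1.7500]
P' = Q + AᵀP(A−BK) = [39.6667 -7.5000; -7.5000 2.0000]
tr(P') = 41.6667


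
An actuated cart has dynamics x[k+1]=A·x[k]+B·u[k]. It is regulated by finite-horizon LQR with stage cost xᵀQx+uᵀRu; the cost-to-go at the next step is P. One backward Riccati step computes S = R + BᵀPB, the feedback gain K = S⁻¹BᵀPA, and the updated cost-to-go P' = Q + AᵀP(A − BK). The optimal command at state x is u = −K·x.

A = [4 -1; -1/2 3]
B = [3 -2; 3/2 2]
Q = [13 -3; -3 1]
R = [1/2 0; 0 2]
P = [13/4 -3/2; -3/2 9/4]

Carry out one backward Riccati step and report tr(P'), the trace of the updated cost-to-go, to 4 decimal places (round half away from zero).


18.1334

BᵀP = [7.5000 -1.1250; -9.5000 7.5000]
S = R + BᵀPB = [1/2 0; 0 2] + [20.8125 -17.2500; -17.2500 34.0000] = [21.3125 -17.2500; -17.2500 36.0000]
BᵀPA = [30.5625 -10.8750; -41.7500 32.0000]
K = S⁻¹·BᵀPA = [0.8092 0.3417; -0.7720 1.0526]
A−BK = [0.0285 0.0801; -0.1698 0.3822]
AᵀP(A−BK) = [1.6013 -1.6215; -1.6215 2.5321]
P' = Q + AᵀP(A−BK) = [14.6013 -4.6215; -4.6215 3.5321]
tr(P') = 18.1334


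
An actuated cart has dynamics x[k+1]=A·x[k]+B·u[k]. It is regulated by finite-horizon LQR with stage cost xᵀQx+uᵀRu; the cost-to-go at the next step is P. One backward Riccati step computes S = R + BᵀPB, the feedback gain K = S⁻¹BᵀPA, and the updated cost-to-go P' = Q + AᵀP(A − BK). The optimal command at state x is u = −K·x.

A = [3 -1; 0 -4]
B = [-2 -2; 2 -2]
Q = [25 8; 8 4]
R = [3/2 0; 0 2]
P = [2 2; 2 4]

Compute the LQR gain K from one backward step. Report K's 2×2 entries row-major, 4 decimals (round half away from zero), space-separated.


-0.5731 -0.6687 -0.6806 1.2060

BᵀP = [0.0000 4.0000; -8.0000 -12.0000]
S = R + BᵀPB = [3/2 0; 0 2] + [8.0000 -8.0000; -8.0000 40.0000] = [9.5000 -8.0000; -8.0000 42.0000]
BᵀPA = [0.0000 -16.0000; -24.0000 56.0000]
K = S⁻¹·BᵀPA = [-0.5731 -0.6687; -0.6806 1.2060]
A−BK = [0.4925 0.0746; -0.2149 -0.2507]
AᵀP(A−BK) = [1.6657 -1.0567; -1.0567 3.7672]
P' = Q + AᵀP(A−BK) = [26.6657 6.9433; 6.9433 7.7672]
tr(P') = 34.4328


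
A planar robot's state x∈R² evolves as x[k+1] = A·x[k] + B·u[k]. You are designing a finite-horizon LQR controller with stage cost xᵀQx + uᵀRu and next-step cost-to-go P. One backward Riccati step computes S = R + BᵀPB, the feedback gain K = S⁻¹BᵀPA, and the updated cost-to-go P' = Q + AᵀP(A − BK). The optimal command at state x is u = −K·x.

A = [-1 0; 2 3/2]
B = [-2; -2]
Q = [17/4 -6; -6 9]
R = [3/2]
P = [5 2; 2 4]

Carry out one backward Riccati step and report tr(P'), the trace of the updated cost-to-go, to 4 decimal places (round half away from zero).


BᵀP = [-14.0000 -12.0000]
S = R + BᵀPB = [3/2] + [52.0000] = [53.5000]
BᵀPA = [-10.0000 -18.0000]
K = S⁻¹·BᵀPA = [-0.1869 -0.3364]
A−BK = [-1.3738 -0.6729; 1.6262 0.8271]
AᵀP(A−BK) = [11.1308 5.6355; 5.6355 2.9439]
P' = Q + AᵀP(A−BK) = [15.3808 -0.3645; -0.3645 11.9439]
tr(P') = 27.3248

27.3248


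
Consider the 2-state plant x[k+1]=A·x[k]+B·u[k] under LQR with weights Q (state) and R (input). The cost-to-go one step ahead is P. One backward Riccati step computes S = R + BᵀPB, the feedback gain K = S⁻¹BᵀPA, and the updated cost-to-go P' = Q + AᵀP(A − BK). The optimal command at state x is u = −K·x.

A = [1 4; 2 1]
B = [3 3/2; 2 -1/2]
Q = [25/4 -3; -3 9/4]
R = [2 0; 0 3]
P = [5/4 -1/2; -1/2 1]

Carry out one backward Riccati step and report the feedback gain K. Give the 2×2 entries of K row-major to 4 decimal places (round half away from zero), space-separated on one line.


BᵀP = [2.7500 0.5000; 2.1250 -1.2500]
S = R + BᵀPB = [2 0; 0 3] + [9.2500 3.8750; 3.8750 3.8125] = [11.2500 3.8750; 3.8750 6.8125]
BᵀPA = [3.7500 11.5000; -0.3750 7.2500]
K = S⁻¹·BᵀPA = [0.4381 0.8154; -0.3043 0.6004]
A−BK = [0.1420 0.6531; 0.9716 -0.3306]
AᵀP(A−BK) = [1.4929 -0.3327; -0.3327 3.2698]
P' = Q + AᵀP(A−BK) = [7.7429 -3.3327; -3.3327 5.5198]
tr(P') = 13.2627

0.4381 0.8154 -0.3043 0.6004


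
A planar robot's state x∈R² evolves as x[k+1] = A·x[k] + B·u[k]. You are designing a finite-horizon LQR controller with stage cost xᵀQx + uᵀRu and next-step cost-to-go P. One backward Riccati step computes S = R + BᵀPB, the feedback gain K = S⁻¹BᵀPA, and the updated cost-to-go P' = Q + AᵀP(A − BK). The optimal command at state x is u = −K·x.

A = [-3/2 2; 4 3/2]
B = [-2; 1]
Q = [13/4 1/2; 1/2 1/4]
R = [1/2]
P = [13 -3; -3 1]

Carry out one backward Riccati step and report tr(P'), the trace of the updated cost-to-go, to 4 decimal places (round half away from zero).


8.5038

BᵀP = [-29.0000 7.0000]
S = R + BᵀPB = [1/2] + [65.0000] = [65.5000]
BᵀPA = [71.5000 -47.5000]
K = S⁻¹·BᵀPA = [1.0916 -0.7252]
A−BK = [0.6832 0.5496; 2.9084 2.2252]
AᵀP(A−BK) = [3.2004 1.6011; 1.6011 1.8034]
P' = Q + AᵀP(A−BK) = [6.4504 2.1011; 2.1011 2.0534]
tr(P') = 8.5038


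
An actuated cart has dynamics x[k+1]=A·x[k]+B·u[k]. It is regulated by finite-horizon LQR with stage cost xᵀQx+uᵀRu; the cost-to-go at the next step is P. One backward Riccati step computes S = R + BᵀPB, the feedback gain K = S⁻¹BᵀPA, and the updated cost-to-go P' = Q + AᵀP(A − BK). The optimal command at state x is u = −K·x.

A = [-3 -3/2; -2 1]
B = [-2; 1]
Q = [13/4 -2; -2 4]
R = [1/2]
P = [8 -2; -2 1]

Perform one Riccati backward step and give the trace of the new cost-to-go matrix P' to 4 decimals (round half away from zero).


12.9247

BᵀP = [-18.0000 5.0000]
S = R + BᵀPB = [1/2] + [41.0000] = [41.5000]
BᵀPA = [44.0000 32.0000]
K = S⁻¹·BᵀPA = [1.0602 0.7711]
A−BK = [-0.8795 0.0422; -3.0602 0.2289]
AᵀP(A−BK) = [5.3494 0.0723; 0.0723 0.3253]
P' = Q + AᵀP(A−BK) = [8.5994 -1.9277; -1.9277 4.3253]
tr(P') = 12.9247


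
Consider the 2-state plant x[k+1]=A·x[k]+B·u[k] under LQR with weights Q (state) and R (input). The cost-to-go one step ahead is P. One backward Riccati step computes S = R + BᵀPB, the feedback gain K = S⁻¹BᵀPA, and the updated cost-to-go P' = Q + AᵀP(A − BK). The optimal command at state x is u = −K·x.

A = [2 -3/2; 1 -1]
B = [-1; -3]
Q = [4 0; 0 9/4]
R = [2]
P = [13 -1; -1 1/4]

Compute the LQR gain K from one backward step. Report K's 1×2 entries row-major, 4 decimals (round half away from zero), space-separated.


-1.7556 1.3111

BᵀP = [-10.0000 0.2500]
S = R + BᵀPB = [2] + [9.2500] = [11.2500]
BᵀPA = [-19.7500 14.7500]
K = S⁻¹·BᵀPA = [-1.7556 1.3111]
A−BK = [0.2444 -0.1889; -4.2667 2.9333]
AᵀP(A−BK) = [13.5778 -9.8556; -9.8556 7.1611]
P' = Q + AᵀP(A−BK) = [17.5778 -9.8556; -9.8556 9.4111]
tr(P') = 26.9889


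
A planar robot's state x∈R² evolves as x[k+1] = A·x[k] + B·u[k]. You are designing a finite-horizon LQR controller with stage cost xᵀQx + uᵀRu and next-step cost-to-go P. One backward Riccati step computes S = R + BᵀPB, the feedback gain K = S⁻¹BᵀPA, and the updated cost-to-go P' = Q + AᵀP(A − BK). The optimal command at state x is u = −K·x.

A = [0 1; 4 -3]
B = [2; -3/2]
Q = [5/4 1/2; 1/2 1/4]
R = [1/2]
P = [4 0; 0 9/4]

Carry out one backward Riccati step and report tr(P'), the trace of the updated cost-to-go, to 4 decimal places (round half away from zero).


BᵀP = [8.0000 -3.3750]
S = R + BᵀPB = [1/2] + [21.0625] = [21.5625]
BᵀPA = [-13.5000 18.1250]
K = S⁻¹·BᵀPA = [-0.6261 0.8406]
A−BK = [1.2522 -0.6812; 3.0609 -1.7391]
AᵀP(A−BK) = [27.5478 -15.6522; -15.6522 9.0145]
P' = Q + AᵀP(A−BK) = [28.7978 -15.1522; -15.1522 9.2645]
tr(P') = 38.0623

38.0623


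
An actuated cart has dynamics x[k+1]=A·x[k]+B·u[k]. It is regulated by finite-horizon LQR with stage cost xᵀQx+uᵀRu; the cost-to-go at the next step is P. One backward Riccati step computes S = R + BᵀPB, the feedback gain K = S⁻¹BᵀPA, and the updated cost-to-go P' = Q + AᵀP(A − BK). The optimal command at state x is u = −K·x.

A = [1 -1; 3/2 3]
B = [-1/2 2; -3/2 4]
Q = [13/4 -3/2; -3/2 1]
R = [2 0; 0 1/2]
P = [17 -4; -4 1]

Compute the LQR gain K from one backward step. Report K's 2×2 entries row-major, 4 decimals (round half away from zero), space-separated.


0.0030 -0.1893 0.5858 -1.4911

BᵀP = [-2.5000 0.5000; 18.0000 -4.0000]
S = R + BᵀPB = [2 0; 0 1/2] + [0.5000 -3.0000; -3.0000 20.0000] = [2.5000 -3.0000; -3.0000 20.5000]
BᵀPA = [-1.7500 4.0000; 12.0000 -30.0000]
K = S⁻¹·BᵀPA = [0.0030 -0.1893; 0.5858 -1.4911]
A−BK = [-0.1701 1.8876; -0.8388 8.6805]
AᵀP(A−BK) = [0.2256 -0.9379; -0.9379 6.0237]
P' = Q + AᵀP(A−BK) = [3.4756 -2.4379; -2.4379 7.0237]
tr(P') = 10.4993


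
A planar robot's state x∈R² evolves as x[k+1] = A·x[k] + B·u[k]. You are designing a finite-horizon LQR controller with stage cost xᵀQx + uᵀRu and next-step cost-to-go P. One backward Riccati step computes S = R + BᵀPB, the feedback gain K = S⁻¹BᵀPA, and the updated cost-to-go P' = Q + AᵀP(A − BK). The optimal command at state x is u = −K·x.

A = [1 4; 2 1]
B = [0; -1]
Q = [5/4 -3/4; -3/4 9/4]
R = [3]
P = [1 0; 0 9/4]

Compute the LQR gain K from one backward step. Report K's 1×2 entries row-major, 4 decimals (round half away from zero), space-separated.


BᵀP = [0.0000 -2.2500]
S = R + BᵀPB = [3] + [2.2500] = [5.2500]
BᵀPA = [-4.5000 -2.2500]
K = S⁻¹·BᵀPA = [-0.8571 -0.4286]
A−BK = [1.0000 4.0000; 1.1429 0.5714]
AᵀP(A−BK) = [6.1429 6.5714; 6.5714 17.2857]
P' = Q + AᵀP(A−BK) = [7.3929 5.8214; 5.8214 19.5357]
tr(P') = 26.9286

-0.8571 -0.4286


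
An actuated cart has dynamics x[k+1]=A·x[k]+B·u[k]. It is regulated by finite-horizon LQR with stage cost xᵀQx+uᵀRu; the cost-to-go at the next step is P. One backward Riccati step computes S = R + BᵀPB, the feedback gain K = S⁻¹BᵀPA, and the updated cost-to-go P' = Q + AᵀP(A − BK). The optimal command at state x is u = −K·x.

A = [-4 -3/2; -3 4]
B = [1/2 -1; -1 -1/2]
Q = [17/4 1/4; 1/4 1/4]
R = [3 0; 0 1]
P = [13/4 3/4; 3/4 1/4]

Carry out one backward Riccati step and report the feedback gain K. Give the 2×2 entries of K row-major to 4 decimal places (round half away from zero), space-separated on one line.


-0.2242 -0.1445 3.3412 0.3559

BᵀP = [0.8750 0.1250; -3.6250 -0.8750]
S = R + BᵀPB = [3 0; 0 1] + [0.3125 -0.9375; -0.9375 4.0625] = [3.3125 -0.9375; -0.9375 5.0625]
BᵀPA = [-3.8750 -0.8125; 17.1250 1.9375]
K = S⁻¹·BᵀPA = [-0.2242 -0.1445; 3.3412 0.3559]
A−BK = [-0.5467 -1.0718; -1.5536 4.0334]
AᵀP(A−BK) = [14.1632 1.2193; 1.2193 1.5054]
P' = Q + AᵀP(A−BK) = [18.4132 1.4693; 1.4693 1.7554]
tr(P') = 20.1686


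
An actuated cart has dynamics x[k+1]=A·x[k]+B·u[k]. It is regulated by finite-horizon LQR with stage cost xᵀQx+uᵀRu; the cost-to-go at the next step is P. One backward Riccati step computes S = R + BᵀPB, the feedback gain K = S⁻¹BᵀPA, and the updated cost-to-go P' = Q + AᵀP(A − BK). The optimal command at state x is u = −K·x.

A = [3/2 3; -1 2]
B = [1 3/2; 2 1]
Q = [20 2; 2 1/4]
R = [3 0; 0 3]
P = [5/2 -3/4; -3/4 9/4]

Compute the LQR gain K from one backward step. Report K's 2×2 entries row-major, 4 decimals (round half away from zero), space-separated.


BᵀP = [1.0000 3.7500; 3.0000 1.1250]
S = R + BᵀPB = [3 0; 0 3] + [8.5000 5.2500; 5.2500 5.6250] = [11.5000 5.2500; 5.2500 8.6250]
BᵀPA = [-2.2500 10.5000; 3.3750 11.2500]
K = S⁻¹·BᵀPA = [-0.5183 0.4398; 0.7068 1.0366]
A−BK = [0.9581 1.0052; -0.6702 0.0838]
AᵀP(A−BK) = [6.5733 4.2408; 4.2408 6.2199]
P' = Q + AᵀP(A−BK) = [26.5733 6.2408; 6.2408 6.4699]
tr(P') = 33.0432

-0.5183 0.4398 0.7068 1.0366


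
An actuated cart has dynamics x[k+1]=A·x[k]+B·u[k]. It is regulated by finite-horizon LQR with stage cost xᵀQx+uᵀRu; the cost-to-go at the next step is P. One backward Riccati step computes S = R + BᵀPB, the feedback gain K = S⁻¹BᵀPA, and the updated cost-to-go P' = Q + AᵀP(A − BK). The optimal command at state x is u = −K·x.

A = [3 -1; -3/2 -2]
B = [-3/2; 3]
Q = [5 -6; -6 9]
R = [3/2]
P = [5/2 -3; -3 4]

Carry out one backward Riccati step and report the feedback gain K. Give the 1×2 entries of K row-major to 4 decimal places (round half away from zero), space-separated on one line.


BᵀP = [-12.7500 16.5000]
S = R + BᵀPB = [3/2] + [68.6250] = [70.1250]
BᵀPA = [-63.0000 -20.2500]
K = S⁻¹·BᵀPA = [-0.8984 -0.2888]
A−BK = [1.6524 -1.4332; 1.1952 -1.1337]
AᵀP(A−BK) = [1.9011 -0.1925; -0.1925 0.6524]
P' = Q + AᵀP(A−BK) = [6.9011 -6.1925; -6.1925 9.6524]
tr(P') = 16.5535

-0.8984 -0.2888


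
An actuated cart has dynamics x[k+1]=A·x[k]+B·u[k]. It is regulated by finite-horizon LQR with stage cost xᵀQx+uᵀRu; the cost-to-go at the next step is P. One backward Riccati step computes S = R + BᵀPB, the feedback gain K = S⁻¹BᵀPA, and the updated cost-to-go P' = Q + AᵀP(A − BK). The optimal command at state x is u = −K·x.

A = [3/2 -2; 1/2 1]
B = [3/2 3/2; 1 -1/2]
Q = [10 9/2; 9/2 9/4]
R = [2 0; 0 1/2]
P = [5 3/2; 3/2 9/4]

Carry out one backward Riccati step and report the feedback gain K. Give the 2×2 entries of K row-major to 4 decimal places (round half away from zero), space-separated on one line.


BᵀP = [9.0000 4.5000; 6.7500 1.1250]
S = R + BᵀPB = [2 0; 0 1/2] + [18.0000 11.2500; 11.2500 9.5625] = [20.0000 11.2500; 11.2500 10.0625]
BᵀPA = [15.7500 -13.5000; 10.6875 -12.3750]
K = S⁻¹·BᵀPA = [0.5121 0.0452; 0.4895 -1.2803]
A−BK = [-0.0025 -0.1473; 0.2326 0.3146]
AᵀP(A−BK) = [0.7644 -0.1531; -0.1531 1.0159]
P' = Q + AᵀP(A−BK) = [10.7644 4.3469; 4.3469 3.2659]
tr(P') = 14.0303

0.5121 0.0452 0.4895 -1.2803


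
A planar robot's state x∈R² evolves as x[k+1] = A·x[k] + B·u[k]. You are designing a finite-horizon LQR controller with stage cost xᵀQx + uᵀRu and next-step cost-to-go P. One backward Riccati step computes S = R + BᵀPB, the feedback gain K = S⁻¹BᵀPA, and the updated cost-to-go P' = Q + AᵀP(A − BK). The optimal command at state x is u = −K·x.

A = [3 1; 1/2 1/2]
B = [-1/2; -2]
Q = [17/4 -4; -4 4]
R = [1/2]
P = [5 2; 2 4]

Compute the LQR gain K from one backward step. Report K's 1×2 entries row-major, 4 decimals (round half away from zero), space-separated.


-1.1034 -0.5057

BᵀP = [-6.5000 -9.0000]
S = R + BᵀPB = [1/2] + [21.2500] = [21.7500]
BᵀPA = [-24.0000 -11.0000]
K = S⁻¹·BᵀPA = [-1.1034 -0.5057]
A−BK = [2.4483 0.7471; -1.7069 -0.5115]
AᵀP(A−BK) = [25.5172 7.8621; 7.8621 2.4368]
P' = Q + AᵀP(A−BK) = [29.7672 3.8621; 3.8621 6.4368]
tr(P') = 36.2040


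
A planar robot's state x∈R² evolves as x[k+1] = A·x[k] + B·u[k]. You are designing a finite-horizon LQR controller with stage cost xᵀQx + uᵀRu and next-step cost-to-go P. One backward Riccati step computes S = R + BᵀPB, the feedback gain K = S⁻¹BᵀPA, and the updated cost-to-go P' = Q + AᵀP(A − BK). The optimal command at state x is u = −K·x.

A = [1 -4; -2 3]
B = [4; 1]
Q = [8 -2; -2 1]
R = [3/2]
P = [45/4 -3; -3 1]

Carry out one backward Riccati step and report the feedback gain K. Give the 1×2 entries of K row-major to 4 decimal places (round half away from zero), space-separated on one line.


BᵀP = [42.0000 -11.0000]
S = R + BᵀPB = [3/2] + [157.0000] = [158.5000]
BᵀPA = [64.0000 -201.0000]
K = S⁻¹·BᵀPA = [0.4038 -1.2681]
A−BK = [-0.6151 1.0726; -2.4038 4.2681]
AᵀP(A−BK) = [1.4077 -2.8391; -2.8391 6.1041]
P' = Q + AᵀP(A−BK) = [9.4077 -4.8391; -4.8391 7.1041]
tr(P') = 16.5118

0.4038 -1.2681


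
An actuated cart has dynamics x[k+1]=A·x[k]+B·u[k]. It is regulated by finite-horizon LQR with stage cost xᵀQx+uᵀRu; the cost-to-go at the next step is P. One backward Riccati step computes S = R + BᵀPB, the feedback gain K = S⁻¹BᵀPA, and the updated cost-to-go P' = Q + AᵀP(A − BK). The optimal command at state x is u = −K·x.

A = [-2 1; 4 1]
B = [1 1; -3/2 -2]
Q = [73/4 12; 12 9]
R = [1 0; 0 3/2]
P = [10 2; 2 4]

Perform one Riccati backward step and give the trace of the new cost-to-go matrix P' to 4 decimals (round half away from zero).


44.9688

BᵀP = [7.0000 -4.0000; 6.0000 -6.0000]
S = R + BᵀPB = [1 0; 0 3/2] + [13.0000 15.0000; 15.0000 18.0000] = [14.0000 15.0000; 15.0000 19.5000]
BᵀPA = [-30.0000 3.0000; -36.0000 0.0000]
K = S⁻¹·BᵀPA = [-0.9375 1.2188; -1.1250 -0.9375]
A−BK = [0.0625 0.7188; 0.3438 0.9531]
AᵀP(A−BK) = [3.3750 2.8125; 2.8125 14.3438]
P' = Q + AᵀP(A−BK) = [21.6250 14.8125; 14.8125 23.3438]
tr(P') = 44.9688


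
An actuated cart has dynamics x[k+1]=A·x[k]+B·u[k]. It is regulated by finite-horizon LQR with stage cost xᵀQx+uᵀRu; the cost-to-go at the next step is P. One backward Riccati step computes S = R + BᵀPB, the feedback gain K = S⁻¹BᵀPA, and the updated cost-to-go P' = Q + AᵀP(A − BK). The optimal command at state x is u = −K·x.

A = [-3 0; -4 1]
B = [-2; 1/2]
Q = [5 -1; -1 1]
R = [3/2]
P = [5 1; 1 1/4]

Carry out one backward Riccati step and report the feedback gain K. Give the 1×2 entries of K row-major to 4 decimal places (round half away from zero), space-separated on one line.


1.8403 -0.0958

BᵀP = [-9.5000 -1.8750]
S = R + BᵀPB = [3/2] + [18.0625] = [19.5625]
BᵀPA = [36.0000 -1.8750]
K = S⁻¹·BᵀPA = [1.8403 -0.0958]
A−BK = [0.6805 -0.1917; -4.9201 1.0479]
AᵀP(A−BK) = [6.7508 -0.5495; -0.5495 0.0703]
P' = Q + AᵀP(A−BK) = [11.7508 -1.5495; -1.5495 1.0703]
tr(P') = 12.8211


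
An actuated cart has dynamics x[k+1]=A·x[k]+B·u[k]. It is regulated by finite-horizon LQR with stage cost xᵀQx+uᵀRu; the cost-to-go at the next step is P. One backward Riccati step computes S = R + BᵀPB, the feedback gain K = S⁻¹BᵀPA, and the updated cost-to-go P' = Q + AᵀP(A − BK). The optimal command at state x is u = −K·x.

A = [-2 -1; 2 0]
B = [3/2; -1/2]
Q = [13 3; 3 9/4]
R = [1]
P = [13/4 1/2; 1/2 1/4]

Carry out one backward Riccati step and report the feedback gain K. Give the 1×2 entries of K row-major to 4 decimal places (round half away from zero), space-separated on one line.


-1.0492 -0.6066

BᵀP = [4.6250 0.6250]
S = R + BᵀPB = [1] + [6.6250] = [7.6250]
BᵀPA = [-8.0000 -4.6250]
K = S⁻¹·BᵀPA = [-1.0492 -0.6066]
A−BK = [-0.4262 -0.0902; 1.4754 -0.3033]
AᵀP(A−BK) = [1.6066 0.6475; 0.6475 0.4447]
P' = Q + AᵀP(A−BK) = [14.6066 3.6475; 3.6475 2.6947]
tr(P') = 17.3012


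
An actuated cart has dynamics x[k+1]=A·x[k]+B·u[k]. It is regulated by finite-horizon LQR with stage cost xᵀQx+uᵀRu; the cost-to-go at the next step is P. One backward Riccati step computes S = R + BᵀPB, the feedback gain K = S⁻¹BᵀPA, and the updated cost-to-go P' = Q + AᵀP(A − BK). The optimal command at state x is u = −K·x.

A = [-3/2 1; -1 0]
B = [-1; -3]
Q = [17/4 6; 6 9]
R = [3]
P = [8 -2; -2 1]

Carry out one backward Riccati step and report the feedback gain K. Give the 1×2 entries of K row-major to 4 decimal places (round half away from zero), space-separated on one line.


0.5000 -0.2500

BᵀP = [-2.0000 -1.0000]
S = R + BᵀPB = [3] + [5.0000] = [8.0000]
BᵀPA = [4.0000 -2.0000]
K = S⁻¹·BᵀPA = [0.5000 -0.2500]
A−BK = [-1.0000 0.7500; 0.5000 -0.7500]
AᵀP(A−BK) = [11.0000 -9.0000; -9.0000 7.5000]
P' = Q + AᵀP(A−BK) = [15.2500 -3.0000; -3.0000 16.5000]
tr(P') = 31.7500


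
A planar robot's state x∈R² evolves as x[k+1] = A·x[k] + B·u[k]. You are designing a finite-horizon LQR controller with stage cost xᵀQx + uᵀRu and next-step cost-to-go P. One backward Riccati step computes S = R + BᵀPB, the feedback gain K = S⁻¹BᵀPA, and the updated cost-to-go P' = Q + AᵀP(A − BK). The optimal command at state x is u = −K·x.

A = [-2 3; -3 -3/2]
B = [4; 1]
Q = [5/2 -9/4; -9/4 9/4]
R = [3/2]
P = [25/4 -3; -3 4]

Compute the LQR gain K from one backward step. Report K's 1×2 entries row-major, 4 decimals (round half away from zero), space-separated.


BᵀP = [22.0000 -8.0000]
S = R + BᵀPB = [3/2] + [80.0000] = [81.5000]
BᵀPA = [-20.0000 78.0000]
K = S⁻¹·BᵀPA = [-0.2454 0.9571]
A−BK = [-1.0184 -0.8282; -2.7546 -2.4571]
AᵀP(A−BK) = [20.0920 17.6411; 17.6411 17.5997]
P' = Q + AᵀP(A−BK) = [22.5920 15.3911; 15.3911 19.8497]
tr(P') = 42.4417

-0.2454 0.9571


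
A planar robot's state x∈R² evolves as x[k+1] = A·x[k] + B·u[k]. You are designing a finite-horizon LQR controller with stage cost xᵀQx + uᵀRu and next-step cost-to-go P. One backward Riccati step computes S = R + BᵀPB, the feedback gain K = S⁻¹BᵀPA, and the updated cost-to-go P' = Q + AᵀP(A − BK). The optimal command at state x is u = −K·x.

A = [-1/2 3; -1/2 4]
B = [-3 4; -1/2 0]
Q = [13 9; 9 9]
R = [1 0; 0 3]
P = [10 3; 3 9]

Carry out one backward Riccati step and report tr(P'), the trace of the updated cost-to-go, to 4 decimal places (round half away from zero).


BᵀP = [-31.5000 -13.5000; 40.0000 12.0000]
S = R + BᵀPB = [1 0; 0 3] + [101.2500 -126.0000; -126.0000 160.0000] = [102.2500 -126.0000; -126.0000 163.0000]
BᵀPA = [22.5000 -148.5000; -26.0000 168.0000]
K = S⁻¹·BᵀPA = [0.4951 -3.8413; 0.2232 -1.9387]
A−BK = [0.0925 -0.7692; -0.2525 2.0794]
AᵀP(A−BK) = [0.9136 -7.4763; -7.4763 61.2643]
P' = Q + AᵀP(A−BK) = [13.9136 1.5237; 1.5237 70.2643]
tr(P') = 84.1779

84.1779


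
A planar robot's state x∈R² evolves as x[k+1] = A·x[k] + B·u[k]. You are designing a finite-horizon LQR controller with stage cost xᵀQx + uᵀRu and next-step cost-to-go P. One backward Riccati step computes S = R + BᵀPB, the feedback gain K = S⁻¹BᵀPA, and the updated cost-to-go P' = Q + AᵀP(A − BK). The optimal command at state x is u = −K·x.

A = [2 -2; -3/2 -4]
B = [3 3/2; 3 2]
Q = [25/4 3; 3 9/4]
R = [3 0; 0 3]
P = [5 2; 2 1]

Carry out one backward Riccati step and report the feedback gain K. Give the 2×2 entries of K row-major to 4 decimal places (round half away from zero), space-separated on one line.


BᵀP = [21.0000 9.0000; 11.5000 5.0000]
S = R + BᵀPB = [3 0; 0 3] + [90.0000 49.5000; 49.5000 27.2500] = [93.0000 49.5000; 49.5000 30.2500]
BᵀPA = [28.5000 -78.0000; 15.5000 -43.0000]
K = S⁻¹·BᵀPA = [0.2614 -0.6364; 0.0847 -0.3802]
A−BK = [1.0888 0.4793; -2.4535 -1.3306]
AᵀP(A−BK) = [1.4881 0.0289; 0.0289 2.0165]
P' = Q + AᵀP(A−BK) = [7.7381 3.0289; 3.0289 4.2665]
tr(P') = 12.0046

0.2614 -0.6364 0.0847 -0.3802


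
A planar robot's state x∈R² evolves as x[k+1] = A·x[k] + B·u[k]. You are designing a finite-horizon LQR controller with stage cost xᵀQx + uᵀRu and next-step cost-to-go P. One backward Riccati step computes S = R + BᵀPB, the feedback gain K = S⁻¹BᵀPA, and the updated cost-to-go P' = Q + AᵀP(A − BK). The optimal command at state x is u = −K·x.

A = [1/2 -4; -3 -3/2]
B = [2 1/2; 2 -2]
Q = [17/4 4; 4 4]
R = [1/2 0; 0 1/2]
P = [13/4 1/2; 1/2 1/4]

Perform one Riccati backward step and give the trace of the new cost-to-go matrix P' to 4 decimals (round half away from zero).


BᵀP = [7.5000 1.5000; 0.6250 -0.2500]
S = R + BᵀPB = [1/2 0; 0 1/2] + [18.0000 0.7500; 0.7500 0.8125] = [18.5000 0.7500; 0.7500 1.3125]
BᵀPA = [-0.7500 -32.2500; 1.0625 -2.1250]
K = S⁻¹·BᵀPA = [-0.0751 -1.7174; 0.8524 -0.6377]
A−BK = [0.2240 -0.2464; -1.1449 0.6594]
AᵀP(A−BK) = [0.6005 -0.3605; -0.3605 1.8216]
P' = Q + AᵀP(A−BK) = [4.8505 3.6395; 3.6395 5.8216]
tr(P') = 10.6720

10.6720


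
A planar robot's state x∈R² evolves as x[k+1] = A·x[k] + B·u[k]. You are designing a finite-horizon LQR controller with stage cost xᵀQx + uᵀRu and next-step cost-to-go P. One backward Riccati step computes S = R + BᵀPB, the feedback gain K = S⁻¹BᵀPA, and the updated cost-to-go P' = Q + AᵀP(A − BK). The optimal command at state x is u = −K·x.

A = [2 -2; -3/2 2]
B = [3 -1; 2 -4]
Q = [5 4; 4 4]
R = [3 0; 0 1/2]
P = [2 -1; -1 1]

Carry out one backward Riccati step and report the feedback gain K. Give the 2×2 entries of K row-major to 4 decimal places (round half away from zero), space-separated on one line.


BᵀP = [4.0000 -1.0000; 2.0000 -3.0000]
S = R + BᵀPB = [3 0; 0 1/2] + [10.0000 0.0000; 0.0000 10.0000] = [13.0000 0.0000; 0.0000 10.5000]
BᵀPA = [9.5000 -10.0000; 8.5000 -10.0000]
K = S⁻¹·BᵀPA = [0.7308 -0.7692; 0.8095 -0.9524]
A−BK = [0.6172 -0.6447; 0.2766 -0.2711]
AᵀP(A−BK) = [2.4267 -2.5971; -2.5971 2.7839]
P' = Q + AᵀP(A−BK) = [7.4267 1.4029; 1.4029 6.7839]
tr(P') = 14.2106

0.7308 -0.7692 0.8095 -0.9524


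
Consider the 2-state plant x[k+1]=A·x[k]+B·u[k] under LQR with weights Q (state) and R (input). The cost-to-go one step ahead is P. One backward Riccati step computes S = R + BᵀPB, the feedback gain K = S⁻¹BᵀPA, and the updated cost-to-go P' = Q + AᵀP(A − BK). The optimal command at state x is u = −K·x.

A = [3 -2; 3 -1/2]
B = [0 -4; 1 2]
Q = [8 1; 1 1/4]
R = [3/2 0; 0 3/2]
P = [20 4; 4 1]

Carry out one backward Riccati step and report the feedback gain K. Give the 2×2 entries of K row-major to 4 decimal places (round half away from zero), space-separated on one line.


BᵀP = [4.0000 1.0000; -72.0000 -14.0000]
S = R + BᵀPB = [3/2 0; 0 3/2] + [1.0000 -14.0000; -14.0000 260.0000] = [2.5000 -14.0000; -14.0000 261.5000]
BᵀPA = [15.0000 -8.5000; -258.0000 151.0000]
K = S⁻¹·BᵀPA = [0.6783 -0.2376; -0.9503 0.5647]
A−BK = [-0.8012 0.2589; 4.2223 -1.3919]
AᵀP(A−BK) = [5.6477 -2.2389; -2.2389 0.9581]
P' = Q + AᵀP(A−BK) = [13.6477 -1.2389; -1.2389 1.2081]
tr(P') = 14.8558

0.6783 -0.2376 -0.9503 0.5647


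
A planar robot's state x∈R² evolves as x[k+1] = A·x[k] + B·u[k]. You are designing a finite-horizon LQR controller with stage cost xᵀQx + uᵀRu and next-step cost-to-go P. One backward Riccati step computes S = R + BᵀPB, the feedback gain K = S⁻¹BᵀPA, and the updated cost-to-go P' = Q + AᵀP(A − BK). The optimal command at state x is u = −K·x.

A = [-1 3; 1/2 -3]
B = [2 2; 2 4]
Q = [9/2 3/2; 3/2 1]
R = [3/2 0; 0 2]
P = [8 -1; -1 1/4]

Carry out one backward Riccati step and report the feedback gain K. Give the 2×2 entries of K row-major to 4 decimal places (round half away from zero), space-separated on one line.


BᵀP = [14.0000 -1.5000; 12.0000 -1.0000]
S = R + BᵀPB = [3/2 0; 0 2] + [25.0000 22.0000; 22.0000 20.0000] = [26.5000 22.0000; 22.0000 22.0000]
BᵀPA = [-14.7500 46.5000; -12.5000 39.0000]
K = S⁻¹·BᵀPA = [-0.5000 1.6667; -0.0682 0.1061]
A−BK = [0.1364 -0.5455; 1.7727 -6.7576]
AᵀP(A−BK) = [0.8352 -2.9659; -2.9659 10.6136]
P' = Q + AᵀP(A−BK) = [5.3352 -1.4659; -1.4659 11.6136]
tr(P') = 16.9489

-0.5000 1.6667 -0.0682 0.1061


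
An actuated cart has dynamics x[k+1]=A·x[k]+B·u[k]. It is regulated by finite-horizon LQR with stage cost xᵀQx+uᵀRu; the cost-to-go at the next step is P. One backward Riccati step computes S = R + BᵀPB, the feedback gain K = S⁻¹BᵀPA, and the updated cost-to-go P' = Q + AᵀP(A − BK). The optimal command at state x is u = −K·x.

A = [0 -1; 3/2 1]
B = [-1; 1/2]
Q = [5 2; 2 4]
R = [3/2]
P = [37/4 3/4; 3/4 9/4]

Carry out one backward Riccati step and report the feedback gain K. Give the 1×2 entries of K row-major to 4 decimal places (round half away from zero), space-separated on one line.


BᵀP = [-8.8750 0.3750]
S = R + BᵀPB = [3/2] + [9.0625] = [10.5625]
BᵀPA = [0.5625 9.2500]
K = S⁻¹·BᵀPA = [0.0533 0.8757]
A−BK = [0.0533 -0.1243; 1.4734 0.5621]
AᵀP(A−BK) = [5.0325 1.7574; 1.7574 1.8994]
P' = Q + AᵀP(A−BK) = [10.0325 3.7574; 3.7574 5.8994]
tr(P') = 15.9320

0.0533 0.8757


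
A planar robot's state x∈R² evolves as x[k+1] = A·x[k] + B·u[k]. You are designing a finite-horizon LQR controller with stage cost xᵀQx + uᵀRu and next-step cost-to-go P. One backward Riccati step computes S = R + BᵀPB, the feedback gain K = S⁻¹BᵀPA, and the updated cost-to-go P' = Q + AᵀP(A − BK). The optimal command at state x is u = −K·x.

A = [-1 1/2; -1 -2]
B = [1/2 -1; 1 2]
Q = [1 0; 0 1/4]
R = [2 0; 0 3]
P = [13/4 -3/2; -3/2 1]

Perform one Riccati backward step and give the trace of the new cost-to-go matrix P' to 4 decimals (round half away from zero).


BᵀP = [0.1250 0.2500; -6.2500 3.5000]
S = R + BᵀPB = [2 0; 0 3] + [0.3125 0.3750; 0.3750 13.2500] = [2.3125 0.3750; 0.3750 16.2500]
BᵀPA = [-0.3750 -0.4375; 2.7500 -10.1250]
K = S⁻¹·BᵀPA = [-0.1903 -0.0885; 0.1736 -0.6210]
A−BK = [-0.7312 -0.0768; -1.1569 -0.6694]
AᵀP(A−BK) = [0.7012 -0.2003; -0.2003 1.4858]
P' = Q + AᵀP(A−BK) = [1.7012 -0.2003; -0.2003 1.7358]
tr(P') = 3.4370

3.4370


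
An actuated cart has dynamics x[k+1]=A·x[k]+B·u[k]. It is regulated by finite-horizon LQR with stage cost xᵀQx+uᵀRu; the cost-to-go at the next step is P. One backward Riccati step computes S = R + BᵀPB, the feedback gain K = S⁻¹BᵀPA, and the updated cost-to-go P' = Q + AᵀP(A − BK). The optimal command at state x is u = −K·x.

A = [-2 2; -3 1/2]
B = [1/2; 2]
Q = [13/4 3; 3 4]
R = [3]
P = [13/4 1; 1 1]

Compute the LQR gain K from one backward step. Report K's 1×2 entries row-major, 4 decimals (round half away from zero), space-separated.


-1.5032 0.8662

BᵀP = [3.6250 2.5000]
S = R + BᵀPB = [3] + [6.8125] = [9.8125]
BᵀPA = [-14.7500 8.5000]
K = S⁻¹·BᵀPA = [-1.5032 0.8662]
A−BK = [-1.2484 1.5669; 0.0064 -1.2325]
AᵀP(A−BK) = [11.8280 -8.7229; -8.7229 7.8869]
P' = Q + AᵀP(A−BK) = [15.0780 -5.7229; -5.7229 11.8869]
tr(P') = 26.9650


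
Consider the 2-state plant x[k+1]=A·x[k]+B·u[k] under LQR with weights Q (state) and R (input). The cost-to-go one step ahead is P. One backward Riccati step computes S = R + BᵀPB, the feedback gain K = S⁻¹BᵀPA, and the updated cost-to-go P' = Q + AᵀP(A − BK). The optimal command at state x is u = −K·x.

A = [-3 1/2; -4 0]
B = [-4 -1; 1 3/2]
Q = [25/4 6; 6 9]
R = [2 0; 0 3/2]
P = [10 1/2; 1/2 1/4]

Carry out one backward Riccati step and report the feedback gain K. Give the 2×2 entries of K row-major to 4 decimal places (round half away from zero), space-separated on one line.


0.9106 -0.1221 -0.5044 -0.0116

BᵀP = [-39.5000 -1.7500; -9.2500 -0.1250]
S = R + BᵀPB = [2 0; 0 3/2] + [156.2500 36.8750; 36.8750 9.0625] = [158.2500 36.8750; 36.8750 10.5625]
BᵀPA = [125.5000 -19.7500; 28.2500 -4.6250]
K = S⁻¹·BᵀPA = [0.9106 -0.1221; -0.5044 -0.0116]
A−BK = [0.1379 0.0000; -4.1540 0.1395]
AᵀP(A−BK) = [5.9711 -0.3488; -0.3488 0.0349]
P' = Q + AᵀP(A−BK) = [12.2211 5.6512; 5.6512 9.0349]
tr(P') = 21.2560
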